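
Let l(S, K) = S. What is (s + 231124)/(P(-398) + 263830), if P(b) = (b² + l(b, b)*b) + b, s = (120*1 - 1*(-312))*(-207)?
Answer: 7085/29012 ≈ 0.24421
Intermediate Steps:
s = -89424 (s = (120 + 312)*(-207) = 432*(-207) = -89424)
P(b) = b + 2*b² (P(b) = (b² + b*b) + b = (b² + b²) + b = 2*b² + b = b + 2*b²)
(s + 231124)/(P(-398) + 263830) = (-89424 + 231124)/(-398*(1 + 2*(-398)) + 263830) = 141700/(-398*(1 - 796) + 263830) = 141700/(-398*(-795) + 263830) = 141700/(316410 + 263830) = 141700/580240 = 141700*(1/580240) = 7085/29012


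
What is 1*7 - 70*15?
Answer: -1043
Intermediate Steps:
1*7 - 70*15 = 7 - 1050 = -1043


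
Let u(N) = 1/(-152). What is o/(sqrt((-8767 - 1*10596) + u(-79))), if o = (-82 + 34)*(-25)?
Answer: -800*I*sqrt(111840726)/981059 ≈ -8.6237*I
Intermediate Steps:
u(N) = -1/152
o = 1200 (o = -48*(-25) = 1200)
o/(sqrt((-8767 - 1*10596) + u(-79))) = 1200/(sqrt((-8767 - 1*10596) - 1/152)) = 1200/(sqrt((-8767 - 10596) - 1/152)) = 1200/(sqrt(-19363 - 1/152)) = 1200/(sqrt(-2943177/152)) = 1200/((I*sqrt(111840726)/76)) = 1200*(-2*I*sqrt(111840726)/2943177) = -800*I*sqrt(111840726)/981059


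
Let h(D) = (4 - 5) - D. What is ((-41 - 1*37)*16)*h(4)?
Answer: 6240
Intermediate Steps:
h(D) = -1 - D
((-41 - 1*37)*16)*h(4) = ((-41 - 1*37)*16)*(-1 - 1*4) = ((-41 - 37)*16)*(-1 - 4) = -78*16*(-5) = -1248*(-5) = 6240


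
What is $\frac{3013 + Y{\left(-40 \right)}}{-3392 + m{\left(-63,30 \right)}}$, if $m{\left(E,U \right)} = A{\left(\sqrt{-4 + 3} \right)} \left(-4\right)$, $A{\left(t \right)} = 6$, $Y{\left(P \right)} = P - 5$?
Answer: $- \frac{53}{61} \approx -0.86885$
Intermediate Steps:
$Y{\left(P \right)} = -5 + P$ ($Y{\left(P \right)} = P - 5 = -5 + P$)
$m{\left(E,U \right)} = -24$ ($m{\left(E,U \right)} = 6 \left(-4\right) = -24$)
$\frac{3013 + Y{\left(-40 \right)}}{-3392 + m{\left(-63,30 \right)}} = \frac{3013 - 45}{-3392 - 24} = \frac{3013 - 45}{-3416} = 2968 \left(- \frac{1}{3416}\right) = - \frac{53}{61}$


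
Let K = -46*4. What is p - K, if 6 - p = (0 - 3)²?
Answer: 181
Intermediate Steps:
K = -184
p = -3 (p = 6 - (0 - 3)² = 6 - 1*(-3)² = 6 - 1*9 = 6 - 9 = -3)
p - K = -3 - 1*(-184) = -3 + 184 = 181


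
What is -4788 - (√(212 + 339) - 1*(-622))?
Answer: -5410 - √551 ≈ -5433.5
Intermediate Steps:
-4788 - (√(212 + 339) - 1*(-622)) = -4788 - (√551 + 622) = -4788 - (622 + √551) = -4788 + (-622 - √551) = -5410 - √551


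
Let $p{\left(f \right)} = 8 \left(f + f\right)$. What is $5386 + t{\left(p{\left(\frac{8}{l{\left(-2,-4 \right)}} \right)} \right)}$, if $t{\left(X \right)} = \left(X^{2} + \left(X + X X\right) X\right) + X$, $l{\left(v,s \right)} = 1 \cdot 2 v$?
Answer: $-25366$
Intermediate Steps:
$l{\left(v,s \right)} = 2 v$
$p{\left(f \right)} = 16 f$ ($p{\left(f \right)} = 8 \cdot 2 f = 16 f$)
$t{\left(X \right)} = X + X^{2} + X \left(X + X^{2}\right)$ ($t{\left(X \right)} = \left(X^{2} + \left(X + X^{2}\right) X\right) + X = \left(X^{2} + X \left(X + X^{2}\right)\right) + X = X + X^{2} + X \left(X + X^{2}\right)$)
$5386 + t{\left(p{\left(\frac{8}{l{\left(-2,-4 \right)}} \right)} \right)} = 5386 + 16 \frac{8}{2 \left(-2\right)} \left(1 + \left(16 \frac{8}{2 \left(-2\right)}\right)^{2} + 2 \cdot 16 \frac{8}{2 \left(-2\right)}\right) = 5386 + 16 \frac{8}{-4} \left(1 + \left(16 \frac{8}{-4}\right)^{2} + 2 \cdot 16 \frac{8}{-4}\right) = 5386 + 16 \cdot 8 \left(- \frac{1}{4}\right) \left(1 + \left(16 \cdot 8 \left(- \frac{1}{4}\right)\right)^{2} + 2 \cdot 16 \cdot 8 \left(- \frac{1}{4}\right)\right) = 5386 + 16 \left(-2\right) \left(1 + \left(16 \left(-2\right)\right)^{2} + 2 \cdot 16 \left(-2\right)\right) = 5386 - 32 \left(1 + \left(-32\right)^{2} + 2 \left(-32\right)\right) = 5386 - 32 \left(1 + 1024 - 64\right) = 5386 - 30752 = -25366$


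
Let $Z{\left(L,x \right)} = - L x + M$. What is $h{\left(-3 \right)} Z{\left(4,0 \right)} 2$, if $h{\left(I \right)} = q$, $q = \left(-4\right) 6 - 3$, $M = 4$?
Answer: $-216$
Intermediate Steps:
$Z{\left(L,x \right)} = 4 - L x$ ($Z{\left(L,x \right)} = - L x + 4 = 4 - L x$)
$q = -27$ ($q = -24 - 3 = -27$)
$h{\left(I \right)} = -27$
$h{\left(-3 \right)} Z{\left(4,0 \right)} 2 = - 27 \left(4 - 4 \cdot 0\right) 2 = - 27 \left(4 + 0\right) 2 = \left(-27\right) 4 \cdot 2 = \left(-108\right) 2 = -216$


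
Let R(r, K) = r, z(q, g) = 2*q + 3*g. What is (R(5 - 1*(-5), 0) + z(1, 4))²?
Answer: 576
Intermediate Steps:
(R(5 - 1*(-5), 0) + z(1, 4))² = ((5 - 1*(-5)) + (2*1 + 3*4))² = ((5 + 5) + (2 + 12))² = (10 + 14)² = 24² = 576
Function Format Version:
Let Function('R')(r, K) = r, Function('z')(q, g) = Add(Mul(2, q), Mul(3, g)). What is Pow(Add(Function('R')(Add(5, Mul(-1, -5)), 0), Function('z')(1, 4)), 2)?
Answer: 576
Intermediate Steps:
Pow(Add(Function('R')(Add(5, Mul(-1, -5)), 0), Function('z')(1, 4)), 2) = Pow(Add(Add(5, Mul(-1, -5)), Add(Mul(2, 1), Mul(3, 4))), 2) = Pow(Add(Add(5, 5), Add(2, 12)), 2) = Pow(Add(10, 14), 2) = Pow(24, 2) = 576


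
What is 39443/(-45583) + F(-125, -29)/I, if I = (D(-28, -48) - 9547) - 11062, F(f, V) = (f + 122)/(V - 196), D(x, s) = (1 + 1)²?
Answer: -60954271708/70442828625 ≈ -0.86530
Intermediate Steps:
D(x, s) = 4 (D(x, s) = 2² = 4)
F(f, V) = (122 + f)/(-196 + V)
I = -20605 (I = (4 - 9547) - 11062 = -9543 - 11062 = -20605)
39443/(-45583) + F(-125, -29)/I = 39443/(-45583) + ((122 - 125)/(-196 - 29))/(-20605) = 39443*(-1/45583) + (-3/(-225))*(-1/20605) = -39443/45583 - 1/225*(-3)*(-1/20605) = -39443/45583 + (1/75)*(-1/20605) = -39443/45583 - 1/1545375 = -60954271708/70442828625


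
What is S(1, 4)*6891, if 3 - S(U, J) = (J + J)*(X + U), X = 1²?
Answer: -89583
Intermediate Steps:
X = 1
S(U, J) = 3 - 2*J*(1 + U) (S(U, J) = 3 - (J + J)*(1 + U) = 3 - 2*J*(1 + U))
S(1, 4)*6891 = (3 - 2*4 - 2*4*1)*6891 = (3 - 8 - 8)*6891 = -13*6891 = -89583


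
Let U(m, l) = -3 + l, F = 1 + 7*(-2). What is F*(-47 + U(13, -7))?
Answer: 741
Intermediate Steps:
F = -13 (F = 1 - 14 = -13)
F*(-47 + U(13, -7)) = -13*(-47 + (-3 - 7)) = -13*(-47 - 10) = -13*(-57) = 741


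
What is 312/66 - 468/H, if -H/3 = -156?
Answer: 41/11 ≈ 3.7273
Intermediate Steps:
H = 468 (H = -3*(-156) = 468)
312/66 - 468/H = 312/66 - 468/468 = 312*(1/66) - 468*1/468 = 52/11 - 1 = 41/11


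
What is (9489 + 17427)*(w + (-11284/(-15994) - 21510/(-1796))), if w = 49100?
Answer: 4746545070136758/3590653 ≈ 1.3219e+9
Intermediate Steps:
(9489 + 17427)*(w + (-11284/(-15994) - 21510/(-1796))) = (9489 + 17427)*(49100 + (-11284/(-15994) - 21510/(-1796))) = 26916*(49100 + (-11284*(-1/15994) - 21510*(-1/1796))) = 26916*(49100 + (5642/7997 + 10755/898)) = 26916*(49100 + 91074251/7181306) = 26916*(352693198851/7181306) = 4746545070136758/3590653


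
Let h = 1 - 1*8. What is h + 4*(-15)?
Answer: -67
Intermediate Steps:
h = -7 (h = 1 - 8 = -7)
h + 4*(-15) = -7 + 4*(-15) = -7 - 60 = -67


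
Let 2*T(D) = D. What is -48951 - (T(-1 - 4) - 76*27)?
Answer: -93793/2 ≈ -46897.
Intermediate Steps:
T(D) = D/2
-48951 - (T(-1 - 4) - 76*27) = -48951 - ((-1 - 4)/2 - 76*27) = -48951 - ((½)*(-5) - 2052) = -48951 - (-5/2 - 2052) = -48951 - 1*(-4109/2) = -48951 + 4109/2 = -93793/2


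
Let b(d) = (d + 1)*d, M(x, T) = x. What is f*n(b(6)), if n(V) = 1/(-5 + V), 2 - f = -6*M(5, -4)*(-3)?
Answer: -88/37 ≈ -2.3784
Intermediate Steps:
b(d) = d*(1 + d) (b(d) = (1 + d)*d = d*(1 + d))
f = -88 (f = 2 - (-6*5)*(-3) = 2 - (-30)*(-3) = 2 - 1*90 = 2 - 90 = -88)
f*n(b(6)) = -88/(-5 + 6*(1 + 6)) = -88/(-5 + 6*7) = -88/(-5 + 42) = -88/37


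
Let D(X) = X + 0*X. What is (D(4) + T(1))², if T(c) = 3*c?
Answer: 49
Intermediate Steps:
D(X) = X (D(X) = X + 0 = X)
(D(4) + T(1))² = (4 + 3*1)² = (4 + 3)² = 7² = 49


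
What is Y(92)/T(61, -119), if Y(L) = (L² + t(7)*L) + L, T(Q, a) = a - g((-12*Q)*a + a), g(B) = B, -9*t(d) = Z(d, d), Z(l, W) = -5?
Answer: -19366/195993 ≈ -0.098810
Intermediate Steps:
t(d) = 5/9 (t(d) = -⅑*(-5) = 5/9)
T(Q, a) = 12*Q*a (T(Q, a) = a - ((-12*Q)*a + a) = a - (-12*Q*a + a) = a - (a - 12*Q*a) = a + (-a + 12*Q*a) = 12*Q*a)
Y(L) = L² + 14*L/9 (Y(L) = (L² + 5*L/9) + L = L² + 14*L/9)
Y(92)/T(61, -119) = ((⅑)*92*(14 + 9*92))/((12*61*(-119))) = ((⅑)*92*(14 + 828))/(-87108) = ((⅑)*92*842)*(-1/87108) = (77464/9)*(-1/87108) = -19366/195993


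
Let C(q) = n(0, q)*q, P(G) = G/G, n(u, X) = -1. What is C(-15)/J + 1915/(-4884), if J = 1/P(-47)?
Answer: 71345/4884 ≈ 14.608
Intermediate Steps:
P(G) = 1
C(q) = -q
J = 1 (J = 1/1 = 1)
C(-15)/J + 1915/(-4884) = -1*(-15)/1 + 1915/(-4884) = 15*1 + 1915*(-1/4884) = 15 - 1915/4884 = 71345/4884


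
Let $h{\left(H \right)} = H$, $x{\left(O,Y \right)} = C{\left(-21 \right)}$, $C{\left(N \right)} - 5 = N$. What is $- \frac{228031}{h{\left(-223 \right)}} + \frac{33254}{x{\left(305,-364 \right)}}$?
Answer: $- \frac{1883573}{1784} \approx -1055.8$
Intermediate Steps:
$C{\left(N \right)} = 5 + N$
$x{\left(O,Y \right)} = -16$ ($x{\left(O,Y \right)} = 5 - 21 = -16$)
$- \frac{228031}{h{\left(-223 \right)}} + \frac{33254}{x{\left(305,-364 \right)}} = - \frac{228031}{-223} + \frac{33254}{-16} = \left(-228031\right) \left(- \frac{1}{223}\right) + 33254 \left(- \frac{1}{16}\right) = \frac{228031}{223} - \frac{16627}{8} = - \frac{1883573}{1784}$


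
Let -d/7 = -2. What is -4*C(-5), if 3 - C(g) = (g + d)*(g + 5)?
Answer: -12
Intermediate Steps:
d = 14 (d = -7*(-2) = 14)
C(g) = 3 - (5 + g)*(14 + g) (C(g) = 3 - (g + 14)*(g + 5) = 3 - (14 + g)*(5 + g) = 3 - (5 + g)*(14 + g))
-4*C(-5) = -4*(-67 - 1*(-5)² - 19*(-5)) = -4*(-67 - 1*25 + 95) = -4*(-67 - 25 + 95) = -4*3 = -12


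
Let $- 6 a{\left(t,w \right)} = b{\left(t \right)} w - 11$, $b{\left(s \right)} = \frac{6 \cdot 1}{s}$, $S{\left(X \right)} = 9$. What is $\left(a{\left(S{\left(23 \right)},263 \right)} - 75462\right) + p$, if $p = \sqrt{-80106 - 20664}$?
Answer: $- \frac{1358809}{18} + i \sqrt{100770} \approx -75489.0 + 317.44 i$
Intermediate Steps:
$b{\left(s \right)} = \frac{6}{s}$
$a{\left(t,w \right)} = \frac{11}{6} - \frac{w}{t}$ ($a{\left(t,w \right)} = - \frac{\frac{6}{t} w - 11}{6} = - \frac{\frac{6 w}{t} - 11}{6} = - \frac{-11 + \frac{6 w}{t}}{6} = \frac{11}{6} - \frac{w}{t}$)
$p = i \sqrt{100770}$ ($p = \sqrt{-100770} = i \sqrt{100770} \approx 317.44 i$)
$\left(a{\left(S{\left(23 \right)},263 \right)} - 75462\right) + p = \left(\left(\frac{11}{6} - \frac{263}{9}\right) - 75462\right) + i \sqrt{100770} = \left(- \frac{493}{18} - 75462\right) + i \sqrt{100770} = - \frac{1358809}{18} + i \sqrt{100770}$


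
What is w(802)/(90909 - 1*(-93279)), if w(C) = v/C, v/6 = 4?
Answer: 1/6154949 ≈ 1.6247e-7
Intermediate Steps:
v = 24 (v = 6*4 = 24)
w(C) = 24/C
w(802)/(90909 - 1*(-93279)) = (24/802)/(90909 - 1*(-93279)) = (24*(1/802))/(90909 + 93279) = (12/401)/184188 = (12/401)*(1/184188) = 1/6154949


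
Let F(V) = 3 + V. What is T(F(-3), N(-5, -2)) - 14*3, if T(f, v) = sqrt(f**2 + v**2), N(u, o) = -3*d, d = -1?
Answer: -39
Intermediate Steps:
N(u, o) = 3 (N(u, o) = -3*(-1) = 3)
T(F(-3), N(-5, -2)) - 14*3 = sqrt((3 - 3)**2 + 3**2) - 14*3 = sqrt(0**2 + 9) - 42 = sqrt(0 + 9) - 42 = sqrt(9) - 42 = 3 - 42 = -39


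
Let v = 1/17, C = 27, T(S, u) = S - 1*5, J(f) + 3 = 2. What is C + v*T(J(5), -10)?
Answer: 453/17 ≈ 26.647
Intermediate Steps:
J(f) = -1 (J(f) = -3 + 2 = -1)
T(S, u) = -5 + S (T(S, u) = S - 5 = -5 + S)
v = 1/17 ≈ 0.058824
C + v*T(J(5), -10) = 27 + (-5 - 1)/17 = 27 + (1/17)*(-6) = 27 - 6/17 = 453/17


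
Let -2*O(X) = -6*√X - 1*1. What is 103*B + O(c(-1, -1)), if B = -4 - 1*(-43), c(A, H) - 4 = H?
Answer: 8035/2 + 3*√3 ≈ 4022.7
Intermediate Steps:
c(A, H) = 4 + H
B = 39 (B = -4 + 43 = 39)
O(X) = ½ + 3*√X (O(X) = -(-6*√X - 1*1)/2 = -(-6*√X - 1)/2 = -(-1 - 6*√X)/2 = ½ + 3*√X)
103*B + O(c(-1, -1)) = 103*39 + (½ + 3*√(4 - 1)) = 4017 + (½ + 3*√3) = 8035/2 + 3*√3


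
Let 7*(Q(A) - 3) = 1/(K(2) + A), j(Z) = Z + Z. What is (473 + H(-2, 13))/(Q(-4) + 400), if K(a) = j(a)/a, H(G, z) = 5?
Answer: 6692/5641 ≈ 1.1863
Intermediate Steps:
j(Z) = 2*Z
K(a) = 2 (K(a) = (2*a)/a = 2)
Q(A) = 3 + 1/(7*(2 + A))
(473 + H(-2, 13))/(Q(-4) + 400) = (473 + 5)/((43 + 21*(-4))/(7*(2 - 4)) + 400) = 478/((⅐)*(43 - 84)/(-2) + 400) = 478/((⅐)*(-½)*(-41) + 400) = 478/(41/14 + 400) = 478/(5641/14) = 478*(14/5641) = 6692/5641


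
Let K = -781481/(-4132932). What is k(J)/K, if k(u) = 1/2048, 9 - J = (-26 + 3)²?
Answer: 1033233/400118272 ≈ 0.0025823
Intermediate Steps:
K = 781481/4132932 (K = -781481*(-1/4132932) = 781481/4132932 ≈ 0.18909)
J = -520 (J = 9 - (-26 + 3)² = 9 - 1*(-23)² = 9 - 1*529 = 9 - 529 = -520)
k(u) = 1/2048
k(J)/K = 1/(2048*(781481/4132932)) = (1/2048)*(4132932/781481) = 1033233/400118272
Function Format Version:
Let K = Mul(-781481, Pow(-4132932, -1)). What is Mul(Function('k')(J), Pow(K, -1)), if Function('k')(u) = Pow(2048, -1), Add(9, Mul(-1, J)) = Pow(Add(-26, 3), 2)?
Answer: Rational(1033233, 400118272) ≈ 0.0025823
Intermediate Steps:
K = Rational(781481, 4132932) (K = Mul(-781481, Rational(-1, 4132932)) = Rational(781481, 4132932) ≈ 0.18909)
J = -520 (J = Add(9, Mul(-1, Pow(Add(-26, 3), 2))) = Add(9, Mul(-1, Pow(-23, 2))) = Add(9, Mul(-1, 529)) = Add(9, -529) = -520)
Function('k')(u) = Rational(1, 2048)
Mul(Function('k')(J), Pow(K, -1)) = Mul(Rational(1, 2048), Pow(Rational(781481, 4132932), -1)) = Mul(Rational(1, 2048), Rational(4132932, 781481)) = Rational(1033233, 400118272)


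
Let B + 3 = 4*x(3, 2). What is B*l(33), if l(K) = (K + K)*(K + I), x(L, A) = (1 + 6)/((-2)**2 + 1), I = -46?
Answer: -11154/5 ≈ -2230.8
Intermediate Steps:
x(L, A) = 7/5 (x(L, A) = 7/(4 + 1) = 7/5)
l(K) = 2*K*(-46 + K) (l(K) = (K + K)*(K - 46) = (2*K)*(-46 + K) = 2*K*(-46 + K))
B = 13/5 (B = -3 + 4*(7/5) = -3 + 28/5 = 13/5 ≈ 2.6000)
B*l(33) = 13*(2*33*(-46 + 33))/5 = 13*(2*33*(-13))/5 = (13/5)*(-858) = -11154/5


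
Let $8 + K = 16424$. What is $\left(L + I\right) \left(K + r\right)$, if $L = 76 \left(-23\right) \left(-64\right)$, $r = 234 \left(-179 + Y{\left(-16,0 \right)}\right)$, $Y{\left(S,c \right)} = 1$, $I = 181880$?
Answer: $-7413125472$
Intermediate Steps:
$K = 16416$ ($K = -8 + 16424 = 16416$)
$r = -41652$ ($r = 234 \left(-179 + 1\right) = 234 \left(-178\right) = -41652$)
$L = 111872$ ($L = \left(-1748\right) \left(-64\right) = 111872$)
$\left(L + I\right) \left(K + r\right) = \left(111872 + 181880\right) \left(16416 - 41652\right) = 293752 \left(-25236\right) = -7413125472$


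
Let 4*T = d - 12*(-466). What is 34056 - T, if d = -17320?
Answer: 36988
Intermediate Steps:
T = -2932 (T = (-17320 - 12*(-466))/4 = (-17320 + 5592)/4 = (¼)*(-11728) = -2932)
34056 - T = 34056 - 1*(-2932) = 34056 + 2932 = 36988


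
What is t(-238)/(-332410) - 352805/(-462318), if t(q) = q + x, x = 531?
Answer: 29285112719/38419781595 ≈ 0.76224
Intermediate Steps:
t(q) = 531 + q (t(q) = q + 531 = 531 + q)
t(-238)/(-332410) - 352805/(-462318) = (531 - 238)/(-332410) - 352805/(-462318) = 293*(-1/332410) - 352805*(-1/462318) = -293/332410 + 352805/462318 = 29285112719/38419781595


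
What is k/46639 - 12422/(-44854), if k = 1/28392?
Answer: 8224447767395/29697261242376 ≈ 0.27694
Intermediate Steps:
k = 1/28392 ≈ 3.5221e-5
k/46639 - 12422/(-44854) = (1/28392)/46639 - 12422/(-44854) = (1/28392)*(1/46639) - 12422*(-1/44854) = 1/1324174488 + 6211/22427 = 8224447767395/29697261242376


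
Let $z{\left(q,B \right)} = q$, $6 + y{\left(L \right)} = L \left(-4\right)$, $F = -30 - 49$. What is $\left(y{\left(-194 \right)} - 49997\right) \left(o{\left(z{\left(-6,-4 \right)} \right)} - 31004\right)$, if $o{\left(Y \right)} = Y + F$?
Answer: $1530418203$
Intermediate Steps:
$F = -79$ ($F = -30 - 49 = -79$)
$y{\left(L \right)} = -6 - 4 L$ ($y{\left(L \right)} = -6 + L \left(-4\right) = -6 - 4 L$)
$o{\left(Y \right)} = -79 + Y$ ($o{\left(Y \right)} = Y - 79 = -79 + Y$)
$\left(y{\left(-194 \right)} - 49997\right) \left(o{\left(z{\left(-6,-4 \right)} \right)} - 31004\right) = \left(\left(-6 - -776\right) - 49997\right) \left(\left(-79 - 6\right) - 31004\right) = \left(\left(-6 + 776\right) - 49997\right) \left(-85 - 31004\right) = \left(770 - 49997\right) \left(-31089\right) = \left(-49227\right) \left(-31089\right) = 1530418203$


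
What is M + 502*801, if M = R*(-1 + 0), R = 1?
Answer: 402101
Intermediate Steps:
M = -1 (M = 1*(-1 + 0) = 1*(-1) = -1)
M + 502*801 = -1 + 502*801 = -1 + 402102 = 402101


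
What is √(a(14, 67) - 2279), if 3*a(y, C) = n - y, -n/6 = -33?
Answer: I*√19959/3 ≈ 47.092*I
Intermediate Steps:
n = 198 (n = -6*(-33) = 198)
a(y, C) = 66 - y/3 (a(y, C) = (198 - y)/3 = 66 - y/3)
√(a(14, 67) - 2279) = √((66 - ⅓*14) - 2279) = √((66 - 14/3) - 2279) = √(184/3 - 2279) = √(-6653/3) = I*√19959/3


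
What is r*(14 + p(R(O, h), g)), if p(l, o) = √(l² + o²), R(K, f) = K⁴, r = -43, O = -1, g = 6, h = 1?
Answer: -602 - 43*√37 ≈ -863.56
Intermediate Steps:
r*(14 + p(R(O, h), g)) = -43*(14 + √(((-1)⁴)² + 6²)) = -43*(14 + √(1² + 36)) = -43*(14 + √(1 + 36)) = -43*(14 + √37) = -602 - 43*√37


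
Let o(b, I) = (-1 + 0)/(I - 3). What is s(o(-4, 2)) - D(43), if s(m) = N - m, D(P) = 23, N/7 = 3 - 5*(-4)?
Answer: 137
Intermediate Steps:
N = 161 (N = 7*(3 - 5*(-4)) = 7*(3 + 20) = 7*23 = 161)
o(b, I) = -1/(-3 + I)
s(m) = 161 - m
s(o(-4, 2)) - D(43) = (161 - (-1)/(-3 + 2)) - 1*23 = (161 - (-1)/(-1)) - 23 = (161 - (-1)*(-1)) - 23 = (161 - 1*1) - 23 = (161 - 1) - 23 = 160 - 23 = 137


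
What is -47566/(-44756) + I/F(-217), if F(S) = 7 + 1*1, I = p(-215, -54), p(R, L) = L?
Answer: -254537/44756 ≈ -5.6872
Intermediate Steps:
I = -54
F(S) = 8 (F(S) = 7 + 1 = 8)
-47566/(-44756) + I/F(-217) = -47566/(-44756) - 54/8 = -47566*(-1/44756) - 54*⅛ = 23783/22378 - 27/4 = -254537/44756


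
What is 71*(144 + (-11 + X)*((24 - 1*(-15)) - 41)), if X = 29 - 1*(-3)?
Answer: 7242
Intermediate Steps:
X = 32 (X = 29 + 3 = 32)
71*(144 + (-11 + X)*((24 - 1*(-15)) - 41)) = 71*(144 + (-11 + 32)*((24 - 1*(-15)) - 41)) = 71*(144 + 21*((24 + 15) - 41)) = 71*(144 + 21*(39 - 41)) = 71*(144 + 21*(-2)) = 71*(144 - 42) = 71*102 = 7242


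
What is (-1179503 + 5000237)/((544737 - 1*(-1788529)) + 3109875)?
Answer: 3820734/5443141 ≈ 0.70194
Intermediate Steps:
(-1179503 + 5000237)/((544737 - 1*(-1788529)) + 3109875) = 3820734/((544737 + 1788529) + 3109875) = 3820734/(2333266 + 3109875) = 3820734/5443141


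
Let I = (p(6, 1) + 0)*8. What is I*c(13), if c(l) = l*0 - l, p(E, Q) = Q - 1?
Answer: 0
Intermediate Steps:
p(E, Q) = -1 + Q
c(l) = -l (c(l) = 0 - l = -l)
I = 0 (I = ((-1 + 1) + 0)*8 = (0 + 0)*8 = 0*8 = 0)
I*c(13) = 0*(-1*13) = 0*(-13) = 0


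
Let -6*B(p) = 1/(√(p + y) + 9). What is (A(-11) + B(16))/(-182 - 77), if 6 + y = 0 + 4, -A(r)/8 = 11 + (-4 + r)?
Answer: -4285/34706 - √14/104118 ≈ -0.12350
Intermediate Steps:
A(r) = -56 - 8*r (A(r) = -8*(11 + (-4 + r)) = -8*(7 + r) = -56 - 8*r)
y = -2 (y = -6 + (0 + 4) = -6 + 4 = -2)
B(p) = -1/(6*(9 + √(-2 + p))) (B(p) = -1/(6*(√(p - 2) + 9)) = -1/(6*(√(-2 + p) + 9)) = -1/(6*(9 + √(-2 + p))))
(A(-11) + B(16))/(-182 - 77) = ((-56 - 8*(-11)) - 1/(54 + 6*√(-2 + 16)))/(-182 - 77) = ((-56 + 88) - 1/(54 + 6*√14))/(-259) = (32 - 1/(54 + 6*√14))*(-1/259) = -32/259 + 1/(259*(54 + 6*√14))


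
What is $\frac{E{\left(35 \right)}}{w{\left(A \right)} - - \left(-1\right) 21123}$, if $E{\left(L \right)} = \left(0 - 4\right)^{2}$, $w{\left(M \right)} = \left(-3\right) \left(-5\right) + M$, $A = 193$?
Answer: $- \frac{16}{20915} \approx -0.000765$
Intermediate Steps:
$w{\left(M \right)} = 15 + M$
$E{\left(L \right)} = 16$ ($E{\left(L \right)} = \left(-4\right)^{2} = 16$)
$\frac{E{\left(35 \right)}}{w{\left(A \right)} - - \left(-1\right) 21123} = \frac{16}{\left(15 + 193\right) - - \left(-1\right) 21123} = \frac{16}{208 - \left(-1\right) \left(-21123\right)} = \frac{16}{208 - 21123} = \frac{16}{-20915} = 16 \left(- \frac{1}{20915}\right) = - \frac{16}{20915}$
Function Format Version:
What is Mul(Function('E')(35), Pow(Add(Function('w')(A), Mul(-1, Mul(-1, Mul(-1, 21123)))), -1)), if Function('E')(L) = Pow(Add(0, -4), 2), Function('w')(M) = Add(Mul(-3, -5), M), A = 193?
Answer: Rational(-16, 20915) ≈ -0.00076500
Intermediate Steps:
Function('w')(M) = Add(15, M)
Function('E')(L) = 16 (Function('E')(L) = Pow(-4, 2) = 16)
Mul(Function('E')(35), Pow(Add(Function('w')(A), Mul(-1, Mul(-1, Mul(-1, 21123)))), -1)) = Mul(16, Pow(Add(Add(15, 193), Mul(-1, Mul(-1, Mul(-1, 21123)))), -1)) = Mul(16, Pow(Add(208, Mul(-1, Mul(-1, -21123))), -1)) = Mul(16, Pow(Add(208, Mul(-1, 21123)), -1)) = Mul(16, Pow(Add(208, -21123), -1)) = Mul(16, Pow(-20915, -1)) = Mul(16, Rational(-1, 20915)) = Rational(-16, 20915)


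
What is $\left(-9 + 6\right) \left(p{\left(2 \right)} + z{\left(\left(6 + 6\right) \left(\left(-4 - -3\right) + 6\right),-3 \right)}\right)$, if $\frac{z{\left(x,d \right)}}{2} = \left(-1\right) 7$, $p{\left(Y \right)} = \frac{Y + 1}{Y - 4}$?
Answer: $\frac{93}{2} \approx 46.5$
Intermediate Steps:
$p{\left(Y \right)} = \frac{1 + Y}{-4 + Y}$
$z{\left(x,d \right)} = -14$ ($z{\left(x,d \right)} = 2 \left(\left(-1\right) 7\right) = 2 \left(-7\right) = -14$)
$\left(-9 + 6\right) \left(p{\left(2 \right)} + z{\left(\left(6 + 6\right) \left(\left(-4 - -3\right) + 6\right),-3 \right)}\right) = \left(-9 + 6\right) \left(\frac{1 + 2}{-4 + 2} - 14\right) = - 3 \left(\frac{1}{-2} \cdot 3 - 14\right) = - 3 \left(\left(- \frac{1}{2}\right) 3 - 14\right) = - 3 \left(- \frac{3}{2} - 14\right) = \left(-3\right) \left(- \frac{31}{2}\right) = \frac{93}{2}$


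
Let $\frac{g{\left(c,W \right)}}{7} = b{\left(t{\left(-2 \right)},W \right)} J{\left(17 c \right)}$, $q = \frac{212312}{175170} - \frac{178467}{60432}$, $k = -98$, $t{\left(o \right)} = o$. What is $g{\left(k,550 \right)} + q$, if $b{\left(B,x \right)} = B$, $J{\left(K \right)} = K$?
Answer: $\frac{41147746748159}{1764312240} \approx 23322.0$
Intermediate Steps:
$q = - \frac{3071937601}{1764312240}$ ($q = 212312 \cdot \frac{1}{175170} - \frac{59489}{20144} = \frac{106156}{87585} - \frac{59489}{20144} = - \frac{3071937601}{1764312240} \approx -1.7412$)
$g{\left(c,W \right)} = - 238 c$ ($g{\left(c,W \right)} = 7 \left(- 2 \cdot 17 c\right) = 7 \left(- 34 c\right) = - 238 c$)
$g{\left(k,550 \right)} + q = \left(-238\right) \left(-98\right) - \frac{3071937601}{1764312240} = 23324 - \frac{3071937601}{1764312240} = \frac{41147746748159}{1764312240}$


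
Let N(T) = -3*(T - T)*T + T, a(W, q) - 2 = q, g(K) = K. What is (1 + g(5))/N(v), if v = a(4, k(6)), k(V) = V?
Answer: ¾ ≈ 0.75000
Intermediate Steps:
a(W, q) = 2 + q
v = 8 (v = 2 + 6 = 8)
N(T) = T (N(T) = -0*T + T = -3*0 + T = 0 + T = T)
(1 + g(5))/N(v) = (1 + 5)/8 = 6*(⅛) = ¾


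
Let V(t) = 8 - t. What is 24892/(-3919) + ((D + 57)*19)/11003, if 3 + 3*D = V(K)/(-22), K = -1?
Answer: -5933994303/948656654 ≈ -6.2552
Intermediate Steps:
D = -25/22 (D = -1 + ((8 - 1*(-1))/(-22))/3 = -1 + ((8 + 1)*(-1/22))/3 = -1 + (9*(-1/22))/3 = -1 + (⅓)*(-9/22) = -1 - 3/22 = -25/22 ≈ -1.1364)
24892/(-3919) + ((D + 57)*19)/11003 = 24892/(-3919) + ((-25/22 + 57)*19)/11003 = 24892*(-1/3919) + ((1229/22)*19)*(1/11003) = -24892/3919 + (23351/22)*(1/11003) = -24892/3919 + 23351/242066 = -5933994303/948656654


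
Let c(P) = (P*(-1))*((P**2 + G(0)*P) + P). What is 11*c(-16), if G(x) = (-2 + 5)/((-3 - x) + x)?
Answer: 45056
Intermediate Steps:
G(x) = -1 (G(x) = 3/(-3) = 3*(-1/3) = -1)
c(P) = -P**3 (c(P) = (P*(-1))*((P**2 - P) + P) = (-P)*P**2 = -P**3)
11*c(-16) = 11*(-1*(-16)**3) = 11*(-1*(-4096)) = 11*4096 = 45056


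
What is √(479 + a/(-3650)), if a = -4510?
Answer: √63979390/365 ≈ 21.914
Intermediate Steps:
√(479 + a/(-3650)) = √(479 - 4510/(-3650)) = √(479 - 4510*(-1/3650)) = √(479 + 451/365) = √(175286/365) = √63979390/365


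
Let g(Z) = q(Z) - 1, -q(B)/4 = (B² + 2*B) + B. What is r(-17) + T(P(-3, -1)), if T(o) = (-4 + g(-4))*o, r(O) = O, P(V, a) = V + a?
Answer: 67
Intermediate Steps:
q(B) = -12*B - 4*B² (q(B) = -4*((B² + 2*B) + B) = -4*(B² + 3*B) = -12*B - 4*B²)
g(Z) = -1 - 4*Z*(3 + Z) (g(Z) = -4*Z*(3 + Z) - 1 = -1 - 4*Z*(3 + Z))
T(o) = -21*o (T(o) = (-4 + (-1 - 4*(-4)*(3 - 4)))*o = (-4 + (-1 - 4*(-4)*(-1)))*o = (-4 + (-1 - 16))*o = (-4 - 17)*o = -21*o)
r(-17) + T(P(-3, -1)) = -17 - 21*(-3 - 1) = -17 - 21*(-4) = -17 + 84 = 67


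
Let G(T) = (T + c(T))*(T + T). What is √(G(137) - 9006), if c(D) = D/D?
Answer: √28806 ≈ 169.72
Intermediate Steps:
c(D) = 1
G(T) = 2*T*(1 + T) (G(T) = (T + 1)*(T + T) = (1 + T)*(2*T) = 2*T*(1 + T))
√(G(137) - 9006) = √(2*137*(1 + 137) - 9006) = √(2*137*138 - 9006) = √(37812 - 9006) = √28806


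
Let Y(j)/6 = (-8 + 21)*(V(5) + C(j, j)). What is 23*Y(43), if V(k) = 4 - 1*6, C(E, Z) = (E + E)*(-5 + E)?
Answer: 5859204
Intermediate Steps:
C(E, Z) = 2*E*(-5 + E) (C(E, Z) = (2*E)*(-5 + E) = 2*E*(-5 + E))
V(k) = -2 (V(k) = 4 - 6 = -2)
Y(j) = -156 + 156*j*(-5 + j) (Y(j) = 6*((-8 + 21)*(-2 + 2*j*(-5 + j))) = 6*(13*(-2 + 2*j*(-5 + j))) = 6*(-26 + 26*j*(-5 + j)) = -156 + 156*j*(-5 + j))
23*Y(43) = 23*(-156 + 156*43*(-5 + 43)) = 23*(-156 + 156*43*38) = 23*(-156 + 254904) = 23*254748 = 5859204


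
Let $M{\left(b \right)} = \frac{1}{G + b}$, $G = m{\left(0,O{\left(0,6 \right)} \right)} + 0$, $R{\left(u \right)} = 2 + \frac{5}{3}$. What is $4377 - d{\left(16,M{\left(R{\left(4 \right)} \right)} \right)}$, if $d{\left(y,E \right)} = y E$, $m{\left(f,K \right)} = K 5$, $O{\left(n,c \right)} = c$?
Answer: $\frac{442029}{101} \approx 4376.5$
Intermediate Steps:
$m{\left(f,K \right)} = 5 K$
$R{\left(u \right)} = \frac{11}{3}$ ($R{\left(u \right)} = 2 + 5 \cdot \frac{1}{3} = 2 + \frac{5}{3} = \frac{11}{3}$)
$G = 30$ ($G = 5 \cdot 6 + 0 = 30 + 0 = 30$)
$M{\left(b \right)} = \frac{1}{30 + b}$
$d{\left(y,E \right)} = E y$
$4377 - d{\left(16,M{\left(R{\left(4 \right)} \right)} \right)} = 4377 - \frac{1}{30 + \frac{11}{3}} \cdot 16 = 4377 - \frac{1}{\frac{101}{3}} \cdot 16 = 4377 - \frac{3}{101} \cdot 16 = 4377 - \frac{48}{101} = \frac{442029}{101}$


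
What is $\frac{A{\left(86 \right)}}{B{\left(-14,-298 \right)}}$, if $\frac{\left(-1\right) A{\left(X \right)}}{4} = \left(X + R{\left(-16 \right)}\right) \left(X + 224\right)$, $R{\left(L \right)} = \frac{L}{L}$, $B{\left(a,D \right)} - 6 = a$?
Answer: $13485$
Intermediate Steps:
$B{\left(a,D \right)} = 6 + a$
$R{\left(L \right)} = 1$
$A{\left(X \right)} = - 4 \left(1 + X\right) \left(224 + X\right)$ ($A{\left(X \right)} = - 4 \left(X + 1\right) \left(X + 224\right) = - 4 \left(1 + X\right) \left(224 + X\right)$)
$\frac{A{\left(86 \right)}}{B{\left(-14,-298 \right)}} = \frac{-896 - 77400 - 4 \cdot 86^{2}}{6 - 14} = \frac{-896 - 77400 - 29584}{-8} = \left(-896 - 77400 - 29584\right) \left(- \frac{1}{8}\right) = \left(-107880\right) \left(- \frac{1}{8}\right) = 13485$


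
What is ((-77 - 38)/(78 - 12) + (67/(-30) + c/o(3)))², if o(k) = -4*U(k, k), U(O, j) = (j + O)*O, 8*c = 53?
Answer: 16606703689/1003622400 ≈ 16.547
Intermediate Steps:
c = 53/8 (c = (⅛)*53 = 53/8 ≈ 6.6250)
U(O, j) = O*(O + j) (U(O, j) = (O + j)*O = O*(O + j))
o(k) = -8*k² (o(k) = -4*k*(k + k) = -4*k*2*k = -8*k²)
((-77 - 38)/(78 - 12) + (67/(-30) + c/o(3)))² = ((-77 - 38)/(78 - 12) + (67/(-30) + 53/(8*((-8*3²)))))² = (-115/66 + (67*(-1/30) + 53/(8*((-8*9)))))² = (-115*1/66 + (-67/30 + (53/8)/(-72)))² = (-115/66 + (-67/30 + (53/8)*(-1/72)))² = (-115/66 + (-67/30 - 53/576))² = (-115/66 - 6697/2880)² = (-128867/31680)² = 16606703689/1003622400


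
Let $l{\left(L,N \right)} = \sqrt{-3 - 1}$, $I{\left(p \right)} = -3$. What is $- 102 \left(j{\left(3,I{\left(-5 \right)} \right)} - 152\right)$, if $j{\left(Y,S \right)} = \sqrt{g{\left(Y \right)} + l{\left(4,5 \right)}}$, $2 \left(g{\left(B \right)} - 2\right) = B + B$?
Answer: $15504 - 102 \sqrt{5 + 2 i} \approx 15272.0 - 44.762 i$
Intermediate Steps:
$g{\left(B \right)} = 2 + B$ ($g{\left(B \right)} = 2 + \frac{B + B}{2} = 2 + \frac{2 B}{2} = 2 + B$)
$l{\left(L,N \right)} = 2 i$ ($l{\left(L,N \right)} = \sqrt{-4} = 2 i$)
$j{\left(Y,S \right)} = \sqrt{2 + Y + 2 i}$ ($j{\left(Y,S \right)} = \sqrt{\left(2 + Y\right) + 2 i} = \sqrt{2 + Y + 2 i}$)
$- 102 \left(j{\left(3,I{\left(-5 \right)} \right)} - 152\right) = - 102 \left(\sqrt{2 + 3 + 2 i} - 152\right) = - 102 \left(\sqrt{5 + 2 i} - 152\right) = - 102 \left(-152 + \sqrt{5 + 2 i}\right) = 15504 - 102 \sqrt{5 + 2 i}$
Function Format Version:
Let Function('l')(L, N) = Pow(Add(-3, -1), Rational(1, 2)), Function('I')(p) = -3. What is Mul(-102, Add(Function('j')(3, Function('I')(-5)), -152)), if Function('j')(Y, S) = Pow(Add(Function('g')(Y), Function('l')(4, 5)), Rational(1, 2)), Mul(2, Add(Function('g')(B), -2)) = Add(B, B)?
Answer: Add(15504, Mul(-102, Pow(Add(5, Mul(2, I)), Rational(1, 2)))) ≈ Add(15272., Mul(-44.762, I))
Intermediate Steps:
Function('g')(B) = Add(2, B) (Function('g')(B) = Add(2, Mul(Rational(1, 2), Add(B, B))) = Add(2, Mul(Rational(1, 2), Mul(2, B))) = Add(2, B))
Function('l')(L, N) = Mul(2, I) (Function('l')(L, N) = Pow(-4, Rational(1, 2)) = Mul(2, I))
Function('j')(Y, S) = Pow(Add(2, Y, Mul(2, I)), Rational(1, 2)) (Function('j')(Y, S) = Pow(Add(Add(2, Y), Mul(2, I)), Rational(1, 2)) = Pow(Add(2, Y, Mul(2, I)), Rational(1, 2)))
Mul(-102, Add(Function('j')(3, Function('I')(-5)), -152)) = Mul(-102, Add(Pow(Add(2, 3, Mul(2, I)), Rational(1, 2)), -152)) = Mul(-102, Add(Pow(Add(5, Mul(2, I)), Rational(1, 2)), -152)) = Mul(-102, Add(-152, Pow(Add(5, Mul(2, I)), Rational(1, 2)))) = Add(15504, Mul(-102, Pow(Add(5, Mul(2, I)), Rational(1, 2))))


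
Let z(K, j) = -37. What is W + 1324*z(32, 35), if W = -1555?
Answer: -50543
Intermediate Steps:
W + 1324*z(32, 35) = -1555 + 1324*(-37) = -1555 - 48988 = -50543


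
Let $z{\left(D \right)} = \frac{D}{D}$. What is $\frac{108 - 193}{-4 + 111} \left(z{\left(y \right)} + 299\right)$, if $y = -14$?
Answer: $- \frac{25500}{107} \approx -238.32$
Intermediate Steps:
$z{\left(D \right)} = 1$
$\frac{108 - 193}{-4 + 111} \left(z{\left(y \right)} + 299\right) = \frac{108 - 193}{-4 + 111} \left(1 + 299\right) = - \frac{85}{107} \cdot 300 = \left(-85\right) \frac{1}{107} \cdot 300 = \left(- \frac{85}{107}\right) 300 = - \frac{25500}{107}$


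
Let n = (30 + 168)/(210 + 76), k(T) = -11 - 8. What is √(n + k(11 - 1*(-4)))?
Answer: I*√3094/13 ≈ 4.2787*I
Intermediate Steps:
k(T) = -19
n = 9/13 (n = 198/286 = 198*(1/286) = 9/13 ≈ 0.69231)
√(n + k(11 - 1*(-4))) = √(9/13 - 19) = √(-238/13) = I*√3094/13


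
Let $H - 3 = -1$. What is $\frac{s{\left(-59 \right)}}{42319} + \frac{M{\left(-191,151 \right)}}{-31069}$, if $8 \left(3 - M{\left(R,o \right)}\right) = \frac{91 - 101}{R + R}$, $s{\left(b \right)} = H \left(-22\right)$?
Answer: $- \frac{2282609709}{2009028168808} \approx -0.0011362$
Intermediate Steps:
$H = 2$ ($H = 3 - 1 = 2$)
$s{\left(b \right)} = -44$ ($s{\left(b \right)} = 2 \left(-22\right) = -44$)
$M{\left(R,o \right)} = 3 + \frac{5}{8 R}$ ($M{\left(R,o \right)} = 3 - \frac{\left(91 - 101\right) \frac{1}{R + R}}{8} = 3 - \frac{\left(-10\right) \frac{1}{2 R}}{8} = 3 - \frac{\left(-5\right) \frac{1}{R}}{8} = 3 + \frac{5}{8 R}$)
$\frac{s{\left(-59 \right)}}{42319} + \frac{M{\left(-191,151 \right)}}{-31069} = - \frac{44}{42319} + \frac{3 + \frac{5}{8 \left(-191\right)}}{-31069} = \left(-44\right) \frac{1}{42319} + \left(3 + \frac{5}{8} \left(- \frac{1}{191}\right)\right) \left(- \frac{1}{31069}\right) = - \frac{44}{42319} + \left(3 - \frac{5}{1528}\right) \left(- \frac{1}{31069}\right) = - \frac{44}{42319} + \frac{4579}{1528} \left(- \frac{1}{31069}\right) = - \frac{44}{42319} - \frac{4579}{47473432} = - \frac{2282609709}{2009028168808}$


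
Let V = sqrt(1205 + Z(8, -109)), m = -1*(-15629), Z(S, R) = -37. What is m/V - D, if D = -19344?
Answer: 19344 + 15629*sqrt(73)/292 ≈ 19801.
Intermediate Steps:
m = 15629
V = 4*sqrt(73) (V = sqrt(1205 - 37) = sqrt(1168) = 4*sqrt(73) ≈ 34.176)
m/V - D = 15629/((4*sqrt(73))) - 1*(-19344) = 15629*(sqrt(73)/292) + 19344 = 15629*sqrt(73)/292 + 19344 = 19344 + 15629*sqrt(73)/292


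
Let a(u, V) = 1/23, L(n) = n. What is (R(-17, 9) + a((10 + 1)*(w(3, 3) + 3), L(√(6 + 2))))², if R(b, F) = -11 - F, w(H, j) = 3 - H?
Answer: 210681/529 ≈ 398.26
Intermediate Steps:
a(u, V) = 1/23
(R(-17, 9) + a((10 + 1)*(w(3, 3) + 3), L(√(6 + 2))))² = ((-11 - 1*9) + 1/23)² = ((-11 - 9) + 1/23)² = (-20 + 1/23)² = (-459/23)² = 210681/529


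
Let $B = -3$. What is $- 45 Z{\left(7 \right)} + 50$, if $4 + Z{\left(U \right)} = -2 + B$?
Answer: $455$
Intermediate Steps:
$Z{\left(U \right)} = -9$ ($Z{\left(U \right)} = -4 - 5 = -9$)
$- 45 Z{\left(7 \right)} + 50 = \left(-45\right) \left(-9\right) + 50 = 405 + 50 = 455$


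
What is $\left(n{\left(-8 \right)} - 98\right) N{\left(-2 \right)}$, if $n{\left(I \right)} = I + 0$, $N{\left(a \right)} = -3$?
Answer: $318$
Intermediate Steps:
$n{\left(I \right)} = I$
$\left(n{\left(-8 \right)} - 98\right) N{\left(-2 \right)} = \left(-8 - 98\right) \left(-3\right) = \left(-106\right) \left(-3\right) = 318$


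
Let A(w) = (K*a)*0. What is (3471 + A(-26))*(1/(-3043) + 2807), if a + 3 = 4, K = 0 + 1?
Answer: 29648240700/3043 ≈ 9.7431e+6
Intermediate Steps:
K = 1
a = 1 (a = -3 + 4 = 1)
A(w) = 0 (A(w) = (1*1)*0 = 1*0 = 0)
(3471 + A(-26))*(1/(-3043) + 2807) = (3471 + 0)*(1/(-3043) + 2807) = 3471*(-1/3043 + 2807) = 3471*(8541700/3043) = 29648240700/3043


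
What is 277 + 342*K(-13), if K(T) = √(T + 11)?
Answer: 277 + 342*I*√2 ≈ 277.0 + 483.66*I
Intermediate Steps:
K(T) = √(11 + T)
277 + 342*K(-13) = 277 + 342*√(11 - 13) = 277 + 342*√(-2) = 277 + 342*(I*√2) = 277 + 342*I*√2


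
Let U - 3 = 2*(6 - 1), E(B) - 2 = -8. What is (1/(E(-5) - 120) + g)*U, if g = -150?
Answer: -245713/126 ≈ -1950.1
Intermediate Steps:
E(B) = -6 (E(B) = 2 - 8 = -6)
U = 13 (U = 3 + 2*(6 - 1) = 3 + 2*5 = 3 + 10 = 13)
(1/(E(-5) - 120) + g)*U = (1/(-6 - 120) - 150)*13 = (1/(-126) - 150)*13 = (-1/126 - 150)*13 = -18901/126*13 = -245713/126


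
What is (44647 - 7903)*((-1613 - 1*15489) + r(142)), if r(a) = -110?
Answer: -632437728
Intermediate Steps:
(44647 - 7903)*((-1613 - 1*15489) + r(142)) = (44647 - 7903)*((-1613 - 1*15489) - 110) = 36744*((-1613 - 15489) - 110) = 36744*(-17102 - 110) = 36744*(-17212) = -632437728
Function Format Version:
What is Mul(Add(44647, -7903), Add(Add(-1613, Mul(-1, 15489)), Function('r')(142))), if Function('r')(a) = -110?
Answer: -632437728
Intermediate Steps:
Mul(Add(44647, -7903), Add(Add(-1613, Mul(-1, 15489)), Function('r')(142))) = Mul(Add(44647, -7903), Add(Add(-1613, Mul(-1, 15489)), -110)) = Mul(36744, Add(Add(-1613, -15489), -110)) = Mul(36744, Add(-17102, -110)) = Mul(36744, -17212) = -632437728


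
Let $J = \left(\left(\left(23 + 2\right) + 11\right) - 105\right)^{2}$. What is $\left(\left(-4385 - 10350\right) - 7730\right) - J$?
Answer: $-27226$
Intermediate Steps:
$J = 4761$ ($J = \left(\left(25 + 11\right) - 105\right)^{2} = \left(36 - 105\right)^{2} = \left(-69\right)^{2} = 4761$)
$\left(\left(-4385 - 10350\right) - 7730\right) - J = \left(\left(-4385 - 10350\right) - 7730\right) - 4761 = \left(-14735 - 7730\right) - 4761 = -22465 - 4761 = -27226$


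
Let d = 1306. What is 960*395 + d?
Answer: 380506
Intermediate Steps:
960*395 + d = 960*395 + 1306 = 379200 + 1306 = 380506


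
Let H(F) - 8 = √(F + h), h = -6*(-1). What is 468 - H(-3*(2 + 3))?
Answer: 460 - 3*I ≈ 460.0 - 3.0*I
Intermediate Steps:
h = 6
H(F) = 8 + √(6 + F) (H(F) = 8 + √(F + 6) = 8 + √(6 + F))
468 - H(-3*(2 + 3)) = 468 - (8 + √(6 - 3*(2 + 3))) = 468 - (8 + √(6 - 3*5)) = 468 - (8 + √(6 - 15)) = 468 - (8 + √(-9)) = 468 - (8 + 3*I) = 468 + (-8 - 3*I) = 460 - 3*I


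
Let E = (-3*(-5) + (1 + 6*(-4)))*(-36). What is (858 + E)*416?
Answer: 476736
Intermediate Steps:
E = 288 (E = (15 + (1 - 24))*(-36) = (15 - 23)*(-36) = -8*(-36) = 288)
(858 + E)*416 = (858 + 288)*416 = 1146*416 = 476736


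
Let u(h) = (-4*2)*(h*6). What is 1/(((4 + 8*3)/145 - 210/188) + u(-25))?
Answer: 13630/16343407 ≈ 0.00083398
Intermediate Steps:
u(h) = -48*h
1/(((4 + 8*3)/145 - 210/188) + u(-25)) = 1/(((4 + 8*3)/145 - 210/188) - 48*(-25)) = 1/(((4 + 24)*(1/145) - 210*1/188) + 1200) = 1/((28*(1/145) - 105/94) + 1200) = 1/((28/145 - 105/94) + 1200) = 1/(-12593/13630 + 1200) = 1/(16343407/13630) = 13630/16343407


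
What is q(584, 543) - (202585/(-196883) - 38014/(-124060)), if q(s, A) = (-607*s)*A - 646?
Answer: -2350784524989506331/12212652490 ≈ -1.9249e+8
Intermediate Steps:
q(s, A) = -646 - 607*A*s (q(s, A) = -607*A*s - 646 = -646 - 607*A*s)
q(584, 543) - (202585/(-196883) - 38014/(-124060)) = (-646 - 607*543*584) - (202585/(-196883) - 38014/(-124060)) = (-646 - 192486984) - (202585*(-1/196883) - 38014*(-1/124060)) = -192487630 - (-202585/196883 + 19007/62030) = -192487630 - 1*(-8824192369/12212652490) = -192487630 + 8824192369/12212652490 = -2350784524989506331/12212652490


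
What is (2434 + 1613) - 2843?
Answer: 1204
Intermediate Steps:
(2434 + 1613) - 2843 = 4047 - 2843 = 1204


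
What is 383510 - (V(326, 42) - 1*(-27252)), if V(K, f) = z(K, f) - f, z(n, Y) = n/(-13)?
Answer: 4632226/13 ≈ 3.5633e+5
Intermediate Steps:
z(n, Y) = -n/13 (z(n, Y) = n*(-1/13) = -n/13)
V(K, f) = -f - K/13 (V(K, f) = -K/13 - f = -f - K/13)
383510 - (V(326, 42) - 1*(-27252)) = 383510 - ((-1*42 - 1/13*326) - 1*(-27252)) = 383510 - ((-42 - 326/13) + 27252) = 383510 - (-872/13 + 27252) = 383510 - 1*353404/13 = 383510 - 353404/13 = 4632226/13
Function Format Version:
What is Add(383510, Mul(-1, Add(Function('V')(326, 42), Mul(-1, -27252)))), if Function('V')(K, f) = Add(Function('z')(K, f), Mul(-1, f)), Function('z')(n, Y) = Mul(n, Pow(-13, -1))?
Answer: Rational(4632226, 13) ≈ 3.5633e+5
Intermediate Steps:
Function('z')(n, Y) = Mul(Rational(-1, 13), n) (Function('z')(n, Y) = Mul(n, Rational(-1, 13)) = Mul(Rational(-1, 13), n))
Function('V')(K, f) = Add(Mul(-1, f), Mul(Rational(-1, 13), K)) (Function('V')(K, f) = Add(Mul(Rational(-1, 13), K), Mul(-1, f)) = Add(Mul(-1, f), Mul(Rational(-1, 13), K)))
Add(383510, Mul(-1, Add(Function('V')(326, 42), Mul(-1, -27252)))) = Add(383510, Mul(-1, Add(Add(Mul(-1, 42), Mul(Rational(-1, 13), 326)), Mul(-1, -27252)))) = Add(383510, Mul(-1, Add(Add(-42, Rational(-326, 13)), 27252))) = Add(383510, Mul(-1, Add(Rational(-872, 13), 27252))) = Add(383510, Mul(-1, Rational(353404, 13))) = Add(383510, Rational(-353404, 13)) = Rational(4632226, 13)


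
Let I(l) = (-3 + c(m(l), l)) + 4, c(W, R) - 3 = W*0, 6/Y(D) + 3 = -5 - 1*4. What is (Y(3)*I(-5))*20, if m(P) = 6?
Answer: -40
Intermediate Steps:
Y(D) = -1/2 (Y(D) = 6/(-3 + (-5 - 1*4)) = 6/(-3 + (-5 - 4)) = 6/(-3 - 9) = 6/(-12) = 6*(-1/12) = -1/2)
c(W, R) = 3 (c(W, R) = 3 + W*0 = 3 + 0 = 3)
I(l) = 4 (I(l) = (-3 + 3) + 4 = 0 + 4 = 4)
(Y(3)*I(-5))*20 = -1/2*4*20 = -2*20 = -40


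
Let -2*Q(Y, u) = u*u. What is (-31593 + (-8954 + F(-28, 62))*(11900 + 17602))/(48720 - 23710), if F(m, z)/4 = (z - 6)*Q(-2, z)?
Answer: -12965629557/25010 ≈ -5.1842e+5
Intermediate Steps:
Q(Y, u) = -u²/2 (Q(Y, u) = -u*u/2 = -u²/2)
F(m, z) = -2*z²*(-6 + z) (F(m, z) = 4*((z - 6)*(-z²/2)) = 4*((-6 + z)*(-z²/2)) = 4*(-z²*(-6 + z)/2) = -2*z²*(-6 + z))
(-31593 + (-8954 + F(-28, 62))*(11900 + 17602))/(48720 - 23710) = (-31593 + (-8954 + 2*62²*(6 - 1*62))*(11900 + 17602))/(48720 - 23710) = (-31593 + (-8954 + 2*3844*(6 - 62))*29502)/25010 = (-31593 + (-8954 + 2*3844*(-56))*29502)*(1/25010) = (-31593 + (-8954 - 430528)*29502)*(1/25010) = (-31593 - 439482*29502)*(1/25010) = (-31593 - 12965597964)*(1/25010) = -12965629557*1/25010 = -12965629557/25010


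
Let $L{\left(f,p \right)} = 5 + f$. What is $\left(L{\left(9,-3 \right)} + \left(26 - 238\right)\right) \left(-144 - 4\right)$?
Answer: $29304$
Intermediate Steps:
$\left(L{\left(9,-3 \right)} + \left(26 - 238\right)\right) \left(-144 - 4\right) = \left(\left(5 + 9\right) + \left(26 - 238\right)\right) \left(-144 - 4\right) = \left(14 + \left(26 - 238\right)\right) \left(-148\right) = \left(14 - 212\right) \left(-148\right) = \left(-198\right) \left(-148\right) = 29304$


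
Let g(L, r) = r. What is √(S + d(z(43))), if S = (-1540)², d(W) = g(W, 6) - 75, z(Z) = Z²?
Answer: √2371531 ≈ 1540.0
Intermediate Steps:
d(W) = -69 (d(W) = 6 - 75 = -69)
S = 2371600
√(S + d(z(43))) = √(2371600 - 69) = √2371531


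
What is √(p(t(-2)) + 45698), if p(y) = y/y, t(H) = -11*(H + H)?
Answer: √45699 ≈ 213.77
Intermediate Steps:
t(H) = -22*H
p(y) = 1
√(p(t(-2)) + 45698) = √(1 + 45698) = √45699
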